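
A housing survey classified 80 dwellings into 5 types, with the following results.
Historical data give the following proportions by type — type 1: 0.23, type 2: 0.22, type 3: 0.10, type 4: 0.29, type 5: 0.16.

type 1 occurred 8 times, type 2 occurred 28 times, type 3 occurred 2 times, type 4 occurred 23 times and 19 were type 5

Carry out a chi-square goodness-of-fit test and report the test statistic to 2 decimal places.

19.53

Expected counts E_i = n·p_i: 80×0.23 = 18.4, 80×0.22 = 17.6, 80×0.10 = 8, 80×0.29 = 23.2, 80×0.16 = 12.8.
type 1: (8 − 18.4)²/18.4 = 108.16/18.4 = 5.878
type 2: (28 − 17.6)²/17.6 = 108.16/17.6 = 6.145
type 3: (2 − 8)²/8 = 36/8 = 4.500
type 4: (23 − 23.2)²/23.2 = 0.04/23.2 = 0.002
type 5: (19 − 12.8)²/12.8 = 38.44/12.8 = 3.003
Sum = 19.53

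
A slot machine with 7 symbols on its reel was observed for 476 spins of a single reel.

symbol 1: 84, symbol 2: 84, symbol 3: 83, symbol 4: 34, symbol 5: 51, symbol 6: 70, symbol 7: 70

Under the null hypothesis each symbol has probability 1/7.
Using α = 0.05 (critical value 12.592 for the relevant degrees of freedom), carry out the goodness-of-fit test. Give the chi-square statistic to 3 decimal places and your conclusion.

32.206; reject

Under H₀ each category has probability 1/7, so each expected count is 476/7 = 68.
symbol 1: (84 − 68)²/68 = 256/68 = 3.7647
symbol 2: (84 − 68)²/68 = 256/68 = 3.7647
symbol 3: (83 − 68)²/68 = 225/68 = 3.3088
symbol 4: (34 − 68)²/68 = 1156/68 = 17.0000
symbol 5: (51 − 68)²/68 = 289/68 = 4.2500
symbol 6: (70 − 68)²/68 = 4/68 = 0.0588
symbol 7: (70 − 68)²/68 = 4/68 = 0.0588
Sum = 32.206
df = 6. Since 32.206 > 12.592, we reject H₀.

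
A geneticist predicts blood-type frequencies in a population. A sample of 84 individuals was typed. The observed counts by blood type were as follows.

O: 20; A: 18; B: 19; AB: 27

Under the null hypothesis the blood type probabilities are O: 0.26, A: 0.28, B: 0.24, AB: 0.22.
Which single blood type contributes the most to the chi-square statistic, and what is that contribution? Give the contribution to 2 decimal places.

Expected counts E_i = n·p_i: 84×0.26 = 21.84, 84×0.28 = 23.52, 84×0.24 = 20.16, 84×0.22 = 18.48.
χ² = (20−21.84)²/21.84 + (18−23.52)²/23.52 + (19−20.16)²/20.16 + (27−18.48)²/18.48
   = 0.155 + 1.296 + 0.067 + 3.928
The largest term is for AB: 3.93.

AB, 3.93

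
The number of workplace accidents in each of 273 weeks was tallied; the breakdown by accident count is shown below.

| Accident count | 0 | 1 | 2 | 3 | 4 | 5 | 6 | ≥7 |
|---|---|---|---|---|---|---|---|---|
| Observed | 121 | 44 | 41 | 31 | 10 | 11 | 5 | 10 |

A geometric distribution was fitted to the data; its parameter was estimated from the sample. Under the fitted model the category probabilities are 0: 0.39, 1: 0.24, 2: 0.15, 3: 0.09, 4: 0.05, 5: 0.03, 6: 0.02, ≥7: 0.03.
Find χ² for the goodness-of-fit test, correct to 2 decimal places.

13.11

Expected counts E_i = n·p_i: 273×0.39 = 106.47, 273×0.24 = 65.52, 273×0.15 = 40.95, 273×0.09 = 24.57, 273×0.05 = 13.65, 273×0.03 = 8.19, 273×0.02 = 5.46, 273×0.03 = 8.19.
0: (121 − 106.47)²/106.47 = 211.1209/106.47 = 1.983
1: (44 − 65.52)²/65.52 = 463.1104/65.52 = 7.068
2: (41 − 40.95)²/40.95 = 0.0025/40.95 = 0.000
3: (31 − 24.57)²/24.57 = 41.3449/24.57 = 1.683
4: (10 − 13.65)²/13.65 = 13.3225/13.65 = 0.976
5: (11 − 8.19)²/8.19 = 7.8961/8.19 = 0.964
6: (5 − 5.46)²/5.46 = 0.2116/5.46 = 0.039
≥7: (10 − 8.19)²/8.19 = 3.2761/8.19 = 0.400
Sum = 13.11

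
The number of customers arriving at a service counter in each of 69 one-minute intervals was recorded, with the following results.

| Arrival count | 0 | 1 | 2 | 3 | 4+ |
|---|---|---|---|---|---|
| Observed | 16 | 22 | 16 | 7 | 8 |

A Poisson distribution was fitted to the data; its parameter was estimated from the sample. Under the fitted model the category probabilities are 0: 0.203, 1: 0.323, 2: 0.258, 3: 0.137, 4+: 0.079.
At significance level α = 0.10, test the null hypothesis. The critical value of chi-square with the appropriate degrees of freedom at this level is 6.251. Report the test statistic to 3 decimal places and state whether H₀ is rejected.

2.298; do not reject

Expected counts E_i = n·p_i: 69×0.203 = 14.007, 69×0.323 = 22.287, 69×0.258 = 17.802, 69×0.137 = 9.453, 69×0.079 = 5.451.
0: (16 − 14.007)²/14.007 = 3.972049/14.007 = 0.2836
1: (22 − 22.287)²/22.287 = 0.082369/22.287 = 0.0037
2: (16 − 17.802)²/17.802 = 3.247204/17.802 = 0.1824
3: (7 − 9.453)²/9.453 = 6.017209/9.453 = 0.6365
4+: (8 − 5.451)²/5.451 = 6.497401/5.451 = 1.1920
Sum = 2.298
df = 3. Since 2.298 < 6.251, we do not reject H₀.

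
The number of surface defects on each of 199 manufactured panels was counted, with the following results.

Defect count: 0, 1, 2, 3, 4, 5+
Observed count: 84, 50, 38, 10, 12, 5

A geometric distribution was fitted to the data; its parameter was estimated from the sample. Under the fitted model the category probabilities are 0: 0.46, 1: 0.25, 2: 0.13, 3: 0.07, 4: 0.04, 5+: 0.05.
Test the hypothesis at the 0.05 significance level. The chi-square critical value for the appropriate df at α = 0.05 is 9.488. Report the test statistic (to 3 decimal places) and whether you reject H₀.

11.932; reject

Expected counts E_i = n·p_i: 199×0.46 = 91.54, 199×0.25 = 49.75, 199×0.13 = 25.87, 199×0.07 = 13.93, 199×0.04 = 7.96, 199×0.05 = 9.95.
0: (84 − 91.54)²/91.54 = 56.8516/91.54 = 0.6211
1: (50 − 49.75)²/49.75 = 0.0625/49.75 = 0.0013
2: (38 − 25.87)²/25.87 = 147.1369/25.87 = 5.6875
3: (10 − 13.93)²/13.93 = 15.4449/13.93 = 1.1088
4: (12 − 7.96)²/7.96 = 16.3216/7.96 = 2.0505
5+: (5 − 9.95)²/9.95 = 24.5025/9.95 = 2.4626
Sum = 11.932
df = 4. Since 11.932 > 9.488, we reject H₀.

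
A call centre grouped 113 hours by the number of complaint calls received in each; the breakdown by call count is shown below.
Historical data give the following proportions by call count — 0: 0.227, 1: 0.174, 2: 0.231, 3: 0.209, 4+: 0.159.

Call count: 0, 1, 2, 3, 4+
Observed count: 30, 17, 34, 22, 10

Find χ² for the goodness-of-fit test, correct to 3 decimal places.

7.130

Expected counts E_i = n·p_i: 113×0.227 = 25.651, 113×0.174 = 19.662, 113×0.231 = 26.103, 113×0.209 = 23.617, 113×0.159 = 17.967.
cat         O        E   (O−E)²/E
0          30   25.651     0.7374
1          17   19.662     0.3604
2          34   26.103     2.3891
3          22   23.617     0.1107
4+         10   17.967     3.5328
Sum = 7.130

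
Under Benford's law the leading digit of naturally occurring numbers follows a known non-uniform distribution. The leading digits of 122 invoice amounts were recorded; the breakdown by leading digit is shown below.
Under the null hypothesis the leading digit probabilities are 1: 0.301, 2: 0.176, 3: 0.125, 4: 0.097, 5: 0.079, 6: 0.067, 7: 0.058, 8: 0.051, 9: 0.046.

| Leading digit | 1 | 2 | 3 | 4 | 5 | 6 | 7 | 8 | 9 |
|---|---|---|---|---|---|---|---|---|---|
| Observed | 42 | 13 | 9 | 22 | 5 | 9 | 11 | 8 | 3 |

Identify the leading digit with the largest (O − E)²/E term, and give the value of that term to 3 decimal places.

4, 8.733

Expected counts E_i = n·p_i: 122×0.301 = 36.722, 122×0.176 = 21.472, 122×0.125 = 15.25, 122×0.097 = 11.834, 122×0.079 = 9.638, 122×0.067 = 8.174, 122×0.058 = 7.076, 122×0.051 = 6.222, 122×0.046 = 5.612.
cat         O        E   (O−E)²/E
1          42   36.722     0.7586
2          13   21.472     3.3427
3           9    15.25     2.5615
4          22   11.834     8.7331
5           5    9.638     2.2319
6           9    8.174     0.0835
7          11    7.076     2.1761
8           8    6.222     0.5081
9           3    5.612     1.2157
The largest term is for 4: 8.733.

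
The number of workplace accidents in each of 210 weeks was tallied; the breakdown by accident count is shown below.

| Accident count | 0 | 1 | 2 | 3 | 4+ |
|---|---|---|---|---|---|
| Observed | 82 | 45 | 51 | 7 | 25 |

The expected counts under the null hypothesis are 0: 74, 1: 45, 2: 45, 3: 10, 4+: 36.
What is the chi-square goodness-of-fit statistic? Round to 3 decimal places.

χ² = (82−74)²/74 + (45−45)²/45 + (51−45)²/45 + (7−10)²/10 + (25−36)²/36
   = 0.8649 + 0.0000 + 0.8000 + 0.9000 + 3.3611
Sum = 5.926

5.926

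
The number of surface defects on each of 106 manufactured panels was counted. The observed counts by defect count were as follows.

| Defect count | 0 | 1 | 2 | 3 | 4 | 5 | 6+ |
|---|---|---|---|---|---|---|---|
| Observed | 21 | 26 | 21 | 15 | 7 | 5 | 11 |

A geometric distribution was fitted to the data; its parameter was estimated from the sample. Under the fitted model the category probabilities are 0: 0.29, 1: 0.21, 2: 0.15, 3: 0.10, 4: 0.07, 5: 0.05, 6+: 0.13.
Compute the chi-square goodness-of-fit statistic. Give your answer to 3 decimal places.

Expected counts E_i = n·p_i: 106×0.29 = 30.74, 106×0.21 = 22.26, 106×0.15 = 15.9, 106×0.10 = 10.6, 106×0.07 = 7.42, 106×0.05 = 5.3, 106×0.13 = 13.78.
χ² = (21−30.74)²/30.74 + (26−22.26)²/22.26 + (21−15.9)²/15.9 + (15−10.6)²/10.6 + (7−7.42)²/7.42 + (5−5.3)²/5.3 + (11−13.78)²/13.78
   = 3.0861 + 0.6284 + 1.6358 + 1.8264 + 0.0238 + 0.0170 + 0.5608
Sum = 7.778

7.778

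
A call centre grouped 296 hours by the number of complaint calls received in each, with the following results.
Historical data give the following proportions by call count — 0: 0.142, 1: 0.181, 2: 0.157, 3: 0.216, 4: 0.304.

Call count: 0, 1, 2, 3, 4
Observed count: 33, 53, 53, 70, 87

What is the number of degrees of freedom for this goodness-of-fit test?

4

There are k = 5 categories and no parameters were estimated from the data, so df = 5 − 1 = 4.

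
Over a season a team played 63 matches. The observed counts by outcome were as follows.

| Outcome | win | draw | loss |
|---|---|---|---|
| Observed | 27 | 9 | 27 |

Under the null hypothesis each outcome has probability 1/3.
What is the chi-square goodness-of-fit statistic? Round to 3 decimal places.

Under H₀ each category has probability 1/3, so each expected count is 63/3 = 21.
cat         O        E   (O−E)²/E
win        27       21     1.7143
draw        9       21     6.8571
loss       27       21     1.7143
Sum = 10.286

10.286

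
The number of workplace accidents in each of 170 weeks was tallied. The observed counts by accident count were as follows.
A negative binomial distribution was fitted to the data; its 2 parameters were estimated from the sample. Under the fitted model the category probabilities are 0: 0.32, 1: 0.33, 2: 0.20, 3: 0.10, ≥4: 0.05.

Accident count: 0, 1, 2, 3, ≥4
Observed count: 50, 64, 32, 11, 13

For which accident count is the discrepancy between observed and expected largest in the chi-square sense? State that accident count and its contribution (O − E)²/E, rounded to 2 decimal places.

≥4, 2.38

Expected counts E_i = n·p_i: 170×0.32 = 54.4, 170×0.33 = 56.1, 170×0.20 = 34, 170×0.10 = 17, 170×0.05 = 8.5.
χ² = (50−54.4)²/54.4 + (64−56.1)²/56.1 + (32−34)²/34 + (11−17)²/17 + (13−8.5)²/8.5
   = 0.356 + 1.112 + 0.118 + 2.118 + 2.382
The largest term is for ≥4: 2.38.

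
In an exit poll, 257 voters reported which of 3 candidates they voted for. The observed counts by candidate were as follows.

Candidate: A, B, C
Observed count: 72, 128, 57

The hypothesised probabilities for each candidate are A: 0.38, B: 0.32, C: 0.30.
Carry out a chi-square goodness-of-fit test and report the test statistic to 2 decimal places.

37.44

Expected counts E_i = n·p_i: 257×0.38 = 97.66, 257×0.32 = 82.24, 257×0.30 = 77.1.
χ² = (72−97.66)²/97.66 + (128−82.24)²/82.24 + (57−77.1)²/77.1
   = 6.742 + 25.462 + 5.240
Sum = 37.44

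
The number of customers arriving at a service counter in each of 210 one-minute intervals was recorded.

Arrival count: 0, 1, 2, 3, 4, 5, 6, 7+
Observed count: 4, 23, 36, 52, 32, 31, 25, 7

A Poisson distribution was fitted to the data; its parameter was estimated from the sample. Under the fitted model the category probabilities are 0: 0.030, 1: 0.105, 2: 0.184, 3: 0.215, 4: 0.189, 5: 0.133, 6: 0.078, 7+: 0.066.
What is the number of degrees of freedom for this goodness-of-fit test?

There are k = 8 categories and 1 parameter estimated from the data, so df = 8 − 1 − 1 = 6.

6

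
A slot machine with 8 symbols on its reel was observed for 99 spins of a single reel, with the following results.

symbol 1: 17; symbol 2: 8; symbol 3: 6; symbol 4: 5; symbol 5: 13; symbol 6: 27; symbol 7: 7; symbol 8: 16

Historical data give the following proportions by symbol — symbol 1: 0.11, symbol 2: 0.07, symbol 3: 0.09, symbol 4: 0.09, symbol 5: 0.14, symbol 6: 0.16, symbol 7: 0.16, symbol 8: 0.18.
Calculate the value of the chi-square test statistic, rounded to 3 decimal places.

Expected counts E_i = n·p_i: 99×0.11 = 10.89, 99×0.07 = 6.93, 99×0.09 = 8.91, 99×0.09 = 8.91, 99×0.14 = 13.86, 99×0.16 = 15.84, 99×0.16 = 15.84, 99×0.18 = 17.82.
χ² = (17−10.89)²/10.89 + (8−6.93)²/6.93 + (6−8.91)²/8.91 + (5−8.91)²/8.91 + (13−13.86)²/13.86 + (27−15.84)²/15.84 + (7−15.84)²/15.84 + (16−17.82)²/17.82
   = 3.4281 + 0.1652 + 0.9504 + 1.7158 + 0.0534 + 7.8627 + 4.9334 + 0.1859
Sum = 19.295

19.295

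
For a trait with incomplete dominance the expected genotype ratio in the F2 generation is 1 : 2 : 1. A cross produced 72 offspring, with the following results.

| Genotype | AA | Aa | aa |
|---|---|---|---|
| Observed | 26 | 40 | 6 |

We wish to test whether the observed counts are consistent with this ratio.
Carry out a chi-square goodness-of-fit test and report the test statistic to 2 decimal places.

12.00

Ratio total = 4. Expected counts: 72×1/4 = 18, 72×2/4 = 36, 72×1/4 = 18.
AA: (26 − 18)²/18 = 64/18 = 3.556
Aa: (40 − 36)²/36 = 16/36 = 0.444
aa: (6 − 18)²/18 = 144/18 = 8.000
Sum = 12.00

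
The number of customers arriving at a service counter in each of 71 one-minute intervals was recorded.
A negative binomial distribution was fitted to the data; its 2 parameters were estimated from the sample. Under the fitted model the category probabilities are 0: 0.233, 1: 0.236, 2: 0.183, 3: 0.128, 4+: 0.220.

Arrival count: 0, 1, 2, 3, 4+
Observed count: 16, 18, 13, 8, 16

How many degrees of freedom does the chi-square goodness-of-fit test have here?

2

There are k = 5 categories and 2 parameters estimated from the data, so df = 5 − 1 − 2 = 2.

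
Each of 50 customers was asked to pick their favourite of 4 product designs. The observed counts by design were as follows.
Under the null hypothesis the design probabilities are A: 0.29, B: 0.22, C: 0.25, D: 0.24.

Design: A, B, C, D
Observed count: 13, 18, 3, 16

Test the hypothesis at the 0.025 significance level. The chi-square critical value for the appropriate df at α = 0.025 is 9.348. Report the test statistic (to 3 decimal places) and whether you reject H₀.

Expected counts E_i = n·p_i: 50×0.29 = 14.5, 50×0.22 = 11, 50×0.25 = 12.5, 50×0.24 = 12.
χ² = (13−14.5)²/14.5 + (18−11)²/11 + (3−12.5)²/12.5 + (16−12)²/12
   = 0.1552 + 4.4545 + 7.2200 + 1.3333
Sum = 13.163
df = 3. Since 13.163 > 9.348, we reject H₀.

13.163; reject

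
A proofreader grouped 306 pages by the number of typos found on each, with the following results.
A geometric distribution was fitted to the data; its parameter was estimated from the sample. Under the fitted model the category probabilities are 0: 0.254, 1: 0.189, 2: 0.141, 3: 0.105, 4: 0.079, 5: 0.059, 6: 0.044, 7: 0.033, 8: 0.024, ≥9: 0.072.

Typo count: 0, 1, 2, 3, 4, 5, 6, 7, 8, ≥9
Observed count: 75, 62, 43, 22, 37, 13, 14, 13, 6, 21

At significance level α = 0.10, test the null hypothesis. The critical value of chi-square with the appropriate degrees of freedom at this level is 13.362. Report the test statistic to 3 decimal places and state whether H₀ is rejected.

12.959; do not reject

Expected counts E_i = n·p_i: 306×0.254 = 77.724, 306×0.189 = 57.834, 306×0.141 = 43.146, 306×0.105 = 32.13, 306×0.079 = 24.174, 306×0.059 = 18.054, 306×0.044 = 13.464, 306×0.033 = 10.098, 306×0.024 = 7.344, 306×0.072 = 22.032.
χ² = (75−77.724)²/77.724 + (62−57.834)²/57.834 + (43−43.146)²/43.146 + (22−32.13)²/32.13 + (37−24.174)²/24.174 + (13−18.054)²/18.054 + (14−13.464)²/13.464 + (13−10.098)²/10.098 + (6−7.344)²/7.344 + (21−22.032)²/22.032
   = 0.0955 + 0.3001 + 0.0005 + 3.1938 + 6.8051 + 1.4148 + 0.0213 + 0.8340 + 0.2460 + 0.0483
Sum = 12.959
df = 8. Since 12.959 < 13.362, we do not reject H₀.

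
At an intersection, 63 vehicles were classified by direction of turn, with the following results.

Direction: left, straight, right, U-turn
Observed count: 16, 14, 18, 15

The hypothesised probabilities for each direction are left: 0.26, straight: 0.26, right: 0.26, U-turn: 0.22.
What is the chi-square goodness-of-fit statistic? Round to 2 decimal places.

Expected counts E_i = n·p_i: 63×0.26 = 16.38, 63×0.26 = 16.38, 63×0.26 = 16.38, 63×0.22 = 13.86.
χ² = (16−16.38)²/16.38 + (14−16.38)²/16.38 + (18−16.38)²/16.38 + (15−13.86)²/13.86
   = 0.009 + 0.346 + 0.160 + 0.094
Sum = 0.61

0.61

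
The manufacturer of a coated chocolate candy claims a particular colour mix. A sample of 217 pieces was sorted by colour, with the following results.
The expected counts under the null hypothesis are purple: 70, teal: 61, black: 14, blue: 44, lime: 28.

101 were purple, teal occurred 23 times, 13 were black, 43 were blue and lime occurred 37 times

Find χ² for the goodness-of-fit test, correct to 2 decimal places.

40.39

cat         O        E   (O−E)²/E
purple    101       70     13.729
teal       23       61     23.672
black      13       14      0.071
blue       43       44      0.023
lime       37       28      2.893
Sum = 40.39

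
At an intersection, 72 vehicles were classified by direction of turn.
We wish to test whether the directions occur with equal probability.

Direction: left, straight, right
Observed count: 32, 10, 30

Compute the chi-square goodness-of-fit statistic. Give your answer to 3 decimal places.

Expected count for each of the 3 categories: 72/3 = 24.
cat           O        E   (O−E)²/E
left         32       24     2.6667
straight     10       24     8.1667
right        30       24     1.5000
Sum = 12.333

12.333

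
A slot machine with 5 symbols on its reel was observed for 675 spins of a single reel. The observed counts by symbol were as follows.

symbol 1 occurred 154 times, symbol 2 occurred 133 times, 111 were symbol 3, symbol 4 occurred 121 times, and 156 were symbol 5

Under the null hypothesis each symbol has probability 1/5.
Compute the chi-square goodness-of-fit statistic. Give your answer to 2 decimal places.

11.69

Under H₀ each category has probability 1/5, so each expected count is 675/5 = 135.
χ² = (154−135)²/135 + (133−135)²/135 + (111−135)²/135 + (121−135)²/135 + (156−135)²/135
   = 2.674 + 0.030 + 4.267 + 1.452 + 3.267
Sum = 11.69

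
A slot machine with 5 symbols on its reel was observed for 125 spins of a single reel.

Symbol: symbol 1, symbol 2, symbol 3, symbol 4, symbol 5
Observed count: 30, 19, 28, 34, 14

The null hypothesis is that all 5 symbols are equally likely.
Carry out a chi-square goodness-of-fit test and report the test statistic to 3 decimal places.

10.880

Expected count for each of the 5 categories: 125/5 = 25.
symbol 1: (30 − 25)²/25 = 25/25 = 1.0000
symbol 2: (19 − 25)²/25 = 36/25 = 1.4400
symbol 3: (28 − 25)²/25 = 9/25 = 0.3600
symbol 4: (34 − 25)²/25 = 81/25 = 3.2400
symbol 5: (14 − 25)²/25 = 121/25 = 4.8400
Sum = 10.880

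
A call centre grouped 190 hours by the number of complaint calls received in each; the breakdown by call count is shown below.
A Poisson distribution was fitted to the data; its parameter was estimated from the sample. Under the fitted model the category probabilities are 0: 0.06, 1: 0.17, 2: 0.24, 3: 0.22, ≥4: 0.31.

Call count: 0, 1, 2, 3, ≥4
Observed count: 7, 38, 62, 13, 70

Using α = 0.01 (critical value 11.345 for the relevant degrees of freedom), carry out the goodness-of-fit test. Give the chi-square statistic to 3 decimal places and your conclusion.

30.537; reject

Expected counts E_i = n·p_i: 190×0.06 = 11.4, 190×0.17 = 32.3, 190×0.24 = 45.6, 190×0.22 = 41.8, 190×0.31 = 58.9.
cat         O        E   (O−E)²/E
0           7     11.4     1.6982
1          38     32.3     1.0059
2          62     45.6     5.8982
3          13     41.8    19.8431
≥4         70     58.9     2.0919
Sum = 30.537
df = 3. Since 30.537 > 11.345, we reject H₀.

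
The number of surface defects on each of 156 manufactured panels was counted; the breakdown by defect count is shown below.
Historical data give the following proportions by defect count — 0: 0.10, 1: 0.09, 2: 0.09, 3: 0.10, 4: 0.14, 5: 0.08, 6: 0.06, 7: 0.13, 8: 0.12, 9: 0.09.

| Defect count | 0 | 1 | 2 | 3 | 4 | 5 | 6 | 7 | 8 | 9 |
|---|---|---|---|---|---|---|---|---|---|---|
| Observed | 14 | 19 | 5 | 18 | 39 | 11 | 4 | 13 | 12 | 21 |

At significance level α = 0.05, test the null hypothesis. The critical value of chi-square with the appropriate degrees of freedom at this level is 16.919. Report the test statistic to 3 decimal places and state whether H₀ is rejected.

33.310; reject

Expected counts E_i = n·p_i: 156×0.10 = 15.6, 156×0.09 = 14.04, 156×0.09 = 14.04, 156×0.10 = 15.6, 156×0.14 = 21.84, 156×0.08 = 12.48, 156×0.06 = 9.36, 156×0.13 = 20.28, 156×0.12 = 18.72, 156×0.09 = 14.04.
cat         O        E   (O−E)²/E
0          14     15.6     0.1641
1          19    14.04     1.7523
2           5    14.04     5.8206
3          18     15.6     0.3692
4          39    21.84    13.4829
5          11    12.48     0.1755
6           4     9.36     3.0694
7          13    20.28     2.6133
8          12    18.72     2.4123
9          21    14.04     3.4503
Sum = 33.310
df = 9. Since 33.310 > 16.919, we reject H₀.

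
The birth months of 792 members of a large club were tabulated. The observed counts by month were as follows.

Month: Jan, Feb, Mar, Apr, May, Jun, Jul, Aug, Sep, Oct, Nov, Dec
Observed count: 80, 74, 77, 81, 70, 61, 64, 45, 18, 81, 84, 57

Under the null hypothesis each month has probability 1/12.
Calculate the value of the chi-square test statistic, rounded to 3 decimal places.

61.000

Under H₀ each category has probability 1/12, so each expected count is 792/12 = 66.
cat         O        E   (O−E)²/E
Jan        80       66     2.9697
Feb        74       66     0.9697
Mar        77       66     1.8333
Apr        81       66     3.4091
May        70       66     0.2424
Jun        61       66     0.3788
Jul        64       66     0.0606
Aug        45       66     6.6818
Sep        18       66    34.9091
Oct        81       66     3.4091
Nov        84       66     4.9091
Dec        57       66     1.2273
Sum = 61.000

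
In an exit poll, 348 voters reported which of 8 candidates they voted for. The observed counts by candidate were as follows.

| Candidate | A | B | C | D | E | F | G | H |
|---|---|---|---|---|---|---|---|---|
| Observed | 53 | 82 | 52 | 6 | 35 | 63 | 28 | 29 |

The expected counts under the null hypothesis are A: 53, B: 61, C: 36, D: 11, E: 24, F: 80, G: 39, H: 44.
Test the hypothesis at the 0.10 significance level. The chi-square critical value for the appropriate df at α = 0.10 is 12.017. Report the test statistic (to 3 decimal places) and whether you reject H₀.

33.484; reject

A: (53 − 53)²/53 = 0/53 = 0.0000
B: (82 − 61)²/61 = 441/61 = 7.2295
C: (52 − 36)²/36 = 256/36 = 7.1111
D: (6 − 11)²/11 = 25/11 = 2.2727
E: (35 − 24)²/24 = 121/24 = 5.0417
F: (63 − 80)²/80 = 289/80 = 3.6125
G: (28 − 39)²/39 = 121/39 = 3.1026
H: (29 − 44)²/44 = 225/44 = 5.1136
Sum = 33.484
df = 7. Since 33.484 > 12.017, we reject H₀.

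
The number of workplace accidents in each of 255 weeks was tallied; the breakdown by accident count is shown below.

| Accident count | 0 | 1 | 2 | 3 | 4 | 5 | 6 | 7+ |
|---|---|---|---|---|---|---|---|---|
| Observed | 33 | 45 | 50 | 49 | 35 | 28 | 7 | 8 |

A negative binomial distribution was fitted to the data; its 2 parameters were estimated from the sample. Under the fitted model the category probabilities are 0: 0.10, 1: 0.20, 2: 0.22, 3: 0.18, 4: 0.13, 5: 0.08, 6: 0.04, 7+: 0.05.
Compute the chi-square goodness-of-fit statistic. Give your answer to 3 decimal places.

Expected counts E_i = n·p_i: 255×0.10 = 25.5, 255×0.20 = 51, 255×0.22 = 56.1, 255×0.18 = 45.9, 255×0.13 = 33.15, 255×0.08 = 20.4, 255×0.04 = 10.2, 255×0.05 = 12.75.
χ² = (33−25.5)²/25.5 + (45−51)²/51 + (50−56.1)²/56.1 + (49−45.9)²/45.9 + (35−33.15)²/33.15 + (28−20.4)²/20.4 + (7−10.2)²/10.2 + (8−12.75)²/12.75
   = 2.2059 + 0.7059 + 0.6633 + 0.2094 + 0.1032 + 2.8314 + 1.0039 + 1.7696
Sum = 9.493

9.493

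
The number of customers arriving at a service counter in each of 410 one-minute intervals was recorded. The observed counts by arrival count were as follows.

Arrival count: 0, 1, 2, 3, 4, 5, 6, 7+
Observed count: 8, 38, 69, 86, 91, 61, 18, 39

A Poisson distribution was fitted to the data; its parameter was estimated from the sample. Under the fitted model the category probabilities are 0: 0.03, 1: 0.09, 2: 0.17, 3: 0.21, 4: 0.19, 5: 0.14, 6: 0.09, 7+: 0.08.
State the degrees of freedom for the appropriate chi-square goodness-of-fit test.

There are k = 8 categories and 1 parameter estimated from the data, so df = 8 − 1 − 1 = 6.

6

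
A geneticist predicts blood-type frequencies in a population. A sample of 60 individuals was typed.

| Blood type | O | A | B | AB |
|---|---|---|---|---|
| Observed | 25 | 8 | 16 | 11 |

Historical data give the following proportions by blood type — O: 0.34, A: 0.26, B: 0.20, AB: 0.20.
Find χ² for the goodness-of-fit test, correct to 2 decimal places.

Expected counts E_i = n·p_i: 60×0.34 = 20.4, 60×0.26 = 15.6, 60×0.20 = 12, 60×0.20 = 12.
χ² = (25−20.4)²/20.4 + (8−15.6)²/15.6 + (16−12)²/12 + (11−12)²/12
   = 1.037 + 3.703 + 1.333 + 0.083
Sum = 6.16

6.16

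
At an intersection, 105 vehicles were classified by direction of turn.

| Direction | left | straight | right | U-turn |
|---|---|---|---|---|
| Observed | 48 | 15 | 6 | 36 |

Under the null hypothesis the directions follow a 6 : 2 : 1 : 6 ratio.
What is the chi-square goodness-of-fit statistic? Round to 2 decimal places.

1.93

Ratio total = 15. Expected counts: 105×6/15 = 42, 105×2/15 = 14, 105×1/15 = 7, 105×6/15 = 42.
left: (48 − 42)²/42 = 36/42 = 0.857
straight: (15 − 14)²/14 = 1/14 = 0.071
right: (6 − 7)²/7 = 1/7 = 0.143
U-turn: (36 − 42)²/42 = 36/42 = 0.857
Sum = 1.93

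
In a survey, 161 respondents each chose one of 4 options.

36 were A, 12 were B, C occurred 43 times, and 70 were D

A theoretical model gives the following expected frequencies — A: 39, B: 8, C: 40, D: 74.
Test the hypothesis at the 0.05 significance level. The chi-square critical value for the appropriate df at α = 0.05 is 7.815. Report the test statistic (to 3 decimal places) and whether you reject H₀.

2.672; do not reject

A: (36 − 39)²/39 = 9/39 = 0.2308
B: (12 − 8)²/8 = 16/8 = 2.0000
C: (43 − 40)²/40 = 9/40 = 0.2250
D: (70 − 74)²/74 = 16/74 = 0.2162
Sum = 2.672
df = 3. Since 2.672 < 7.815, we do not reject H₀.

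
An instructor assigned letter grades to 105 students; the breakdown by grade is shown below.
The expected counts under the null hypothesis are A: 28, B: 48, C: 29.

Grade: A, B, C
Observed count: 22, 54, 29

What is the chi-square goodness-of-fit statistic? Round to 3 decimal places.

cat         O        E   (O−E)²/E
A          22       28     1.2857
B          54       48     0.7500
C          29       29     0.0000
Sum = 2.036

2.036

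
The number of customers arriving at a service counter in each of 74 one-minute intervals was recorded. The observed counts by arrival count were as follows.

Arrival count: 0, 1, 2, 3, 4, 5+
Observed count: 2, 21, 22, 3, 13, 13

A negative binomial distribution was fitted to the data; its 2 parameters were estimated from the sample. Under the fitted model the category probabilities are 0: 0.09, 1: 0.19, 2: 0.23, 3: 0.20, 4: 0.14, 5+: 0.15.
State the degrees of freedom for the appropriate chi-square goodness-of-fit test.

3

There are k = 6 categories and 2 parameters estimated from the data, so df = 6 − 1 − 2 = 3.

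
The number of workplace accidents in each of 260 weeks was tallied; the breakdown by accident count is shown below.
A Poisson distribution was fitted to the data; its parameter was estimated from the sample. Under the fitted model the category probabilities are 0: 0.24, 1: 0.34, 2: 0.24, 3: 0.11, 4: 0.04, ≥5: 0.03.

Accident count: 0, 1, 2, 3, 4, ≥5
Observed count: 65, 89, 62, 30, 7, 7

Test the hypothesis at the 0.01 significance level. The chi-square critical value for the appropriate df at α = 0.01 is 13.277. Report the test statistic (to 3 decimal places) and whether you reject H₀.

1.377; do not reject

Expected counts E_i = n·p_i: 260×0.24 = 62.4, 260×0.34 = 88.4, 260×0.24 = 62.4, 260×0.11 = 28.6, 260×0.04 = 10.4, 260×0.03 = 7.8.
χ² = (65−62.4)²/62.4 + (89−88.4)²/88.4 + (62−62.4)²/62.4 + (30−28.6)²/28.6 + (7−10.4)²/10.4 + (7−7.8)²/7.8
   = 0.1083 + 0.0041 + 0.0026 + 0.0685 + 1.1115 + 0.0821
Sum = 1.377
df = 4. Since 1.377 < 13.277, we do not reject H₀.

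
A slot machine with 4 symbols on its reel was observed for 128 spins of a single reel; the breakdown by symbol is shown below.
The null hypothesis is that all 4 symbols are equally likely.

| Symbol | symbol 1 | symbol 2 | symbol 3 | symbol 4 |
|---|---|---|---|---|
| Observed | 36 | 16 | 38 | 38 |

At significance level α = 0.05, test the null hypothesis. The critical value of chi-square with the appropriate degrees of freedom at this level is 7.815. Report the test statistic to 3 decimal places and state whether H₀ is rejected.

10.750; reject

Expected count for each of the 4 categories: 128/4 = 32.
symbol 1: (36 − 32)²/32 = 16/32 = 0.5000
symbol 2: (16 − 32)²/32 = 256/32 = 8.0000
symbol 3: (38 − 32)²/32 = 36/32 = 1.1250
symbol 4: (38 − 32)²/32 = 36/32 = 1.1250
Sum = 10.750
df = 3. Since 10.750 > 7.815, we reject H₀.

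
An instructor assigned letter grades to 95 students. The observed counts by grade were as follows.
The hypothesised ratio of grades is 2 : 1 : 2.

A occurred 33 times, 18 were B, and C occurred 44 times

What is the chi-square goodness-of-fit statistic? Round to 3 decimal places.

Ratio total = 5. Expected counts: 95×2/5 = 38, 95×1/5 = 19, 95×2/5 = 38.
cat         O        E   (O−E)²/E
A          33       38     0.6579
B          18       19     0.0526
C          44       38     0.9474
Sum = 1.658

1.658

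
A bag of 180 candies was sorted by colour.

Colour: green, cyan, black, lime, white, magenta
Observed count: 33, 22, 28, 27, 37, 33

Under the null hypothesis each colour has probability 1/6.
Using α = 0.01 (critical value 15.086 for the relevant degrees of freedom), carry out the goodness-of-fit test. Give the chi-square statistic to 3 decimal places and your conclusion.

4.800; do not reject

Under H₀ each category has probability 1/6, so each expected count is 180/6 = 30.
cat          O        E   (O−E)²/E
green       33       30     0.3000
cyan        22       30     2.1333
black       28       30     0.1333
lime        27       30     0.3000
white       37       30     1.6333
magenta     33       30     0.3000
Sum = 4.800
df = 5. Since 4.800 < 15.086, we do not reject H₀.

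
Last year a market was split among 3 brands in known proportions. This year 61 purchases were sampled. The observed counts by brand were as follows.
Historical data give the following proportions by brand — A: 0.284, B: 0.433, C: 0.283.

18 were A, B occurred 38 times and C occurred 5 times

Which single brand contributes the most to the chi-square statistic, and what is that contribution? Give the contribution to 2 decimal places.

C, 8.71

Expected counts E_i = n·p_i: 61×0.284 = 17.324, 61×0.433 = 26.413, 61×0.283 = 17.263.
χ² = (18−17.324)²/17.324 + (38−26.413)²/26.413 + (5−17.263)²/17.263
   = 0.026 + 5.083 + 8.711
The largest term is for C: 8.71.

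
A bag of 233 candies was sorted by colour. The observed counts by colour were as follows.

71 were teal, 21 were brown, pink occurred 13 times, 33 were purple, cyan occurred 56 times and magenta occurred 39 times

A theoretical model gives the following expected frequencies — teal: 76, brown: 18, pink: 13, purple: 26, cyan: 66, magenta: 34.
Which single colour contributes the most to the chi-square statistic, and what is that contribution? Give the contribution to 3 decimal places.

purple, 1.885

cat          O        E   (O−E)²/E
teal        71       76     0.3289
brown       21       18     0.5000
pink        13       13     0.0000
purple      33       26     1.8846
cyan        56       66     1.5152
magenta     39       34     0.7353
The largest term is for purple: 1.885.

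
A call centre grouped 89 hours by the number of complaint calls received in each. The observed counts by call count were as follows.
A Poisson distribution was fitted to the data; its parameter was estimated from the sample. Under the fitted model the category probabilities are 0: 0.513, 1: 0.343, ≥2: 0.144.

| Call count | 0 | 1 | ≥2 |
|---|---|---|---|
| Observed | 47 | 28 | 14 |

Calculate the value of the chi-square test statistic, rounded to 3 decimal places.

Expected counts E_i = n·p_i: 89×0.513 = 45.657, 89×0.343 = 30.527, 89×0.144 = 12.816.
cat         O        E   (O−E)²/E
0          47   45.657     0.0395
1          28   30.527     0.2092
≥2         14   12.816     0.1094
Sum = 0.358

0.358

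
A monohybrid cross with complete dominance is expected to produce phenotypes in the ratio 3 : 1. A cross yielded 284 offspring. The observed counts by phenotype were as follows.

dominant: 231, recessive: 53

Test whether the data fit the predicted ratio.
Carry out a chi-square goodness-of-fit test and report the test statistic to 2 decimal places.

Ratio total = 4. Expected counts: 284×3/4 = 213, 284×1/4 = 71.
cat            O        E   (O−E)²/E
dominant     231      213      1.521
recessive     53       71      4.563
Sum = 6.08

6.08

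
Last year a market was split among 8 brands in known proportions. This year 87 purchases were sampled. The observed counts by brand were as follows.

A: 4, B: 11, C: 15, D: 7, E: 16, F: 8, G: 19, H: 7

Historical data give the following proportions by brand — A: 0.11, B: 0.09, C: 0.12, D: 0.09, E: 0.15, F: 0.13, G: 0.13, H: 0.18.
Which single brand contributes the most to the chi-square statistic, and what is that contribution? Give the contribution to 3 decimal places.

Expected counts E_i = n·p_i: 87×0.11 = 9.57, 87×0.09 = 7.83, 87×0.12 = 10.44, 87×0.09 = 7.83, 87×0.15 = 13.05, 87×0.13 = 11.31, 87×0.13 = 11.31, 87×0.18 = 15.66.
χ² = (4−9.57)²/9.57 + (11−7.83)²/7.83 + (15−10.44)²/10.44 + (7−7.83)²/7.83 + (16−13.05)²/13.05 + (8−11.31)²/11.31 + (19−11.31)²/11.31 + (7−15.66)²/15.66
   = 3.2419 + 1.2834 + 1.9917 + 0.0880 + 0.6669 + 0.9687 + 5.2287 + 4.7890
The largest term is for G: 5.229.

G, 5.229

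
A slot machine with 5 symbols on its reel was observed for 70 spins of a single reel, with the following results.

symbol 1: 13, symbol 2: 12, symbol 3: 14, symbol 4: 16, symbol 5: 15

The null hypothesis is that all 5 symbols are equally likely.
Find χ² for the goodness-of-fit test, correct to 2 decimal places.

0.71

Under H₀ each category has probability 1/5, so each expected count is 70/5 = 14.
χ² = (13−14)²/14 + (12−14)²/14 + (14−14)²/14 + (16−14)²/14 + (15−14)²/14
   = 0.071 + 0.286 + 0.000 + 0.286 + 0.071
Sum = 0.71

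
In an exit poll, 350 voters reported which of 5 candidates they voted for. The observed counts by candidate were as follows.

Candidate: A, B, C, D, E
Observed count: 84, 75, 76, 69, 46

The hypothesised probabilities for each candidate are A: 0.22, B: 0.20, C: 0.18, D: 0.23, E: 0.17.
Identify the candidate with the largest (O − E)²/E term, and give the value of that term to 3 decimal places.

Expected counts E_i = n·p_i: 350×0.22 = 77, 350×0.20 = 70, 350×0.18 = 63, 350×0.23 = 80.5, 350×0.17 = 59.5.
A: (84 − 77)²/77 = 49/77 = 0.6364
B: (75 − 70)²/70 = 25/70 = 0.3571
C: (76 − 63)²/63 = 169/63 = 2.6825
D: (69 − 80.5)²/80.5 = 132.25/80.5 = 1.6429
E: (46 − 59.5)²/59.5 = 182.25/59.5 = 3.0630
The largest term is for E: 3.063.

E, 3.063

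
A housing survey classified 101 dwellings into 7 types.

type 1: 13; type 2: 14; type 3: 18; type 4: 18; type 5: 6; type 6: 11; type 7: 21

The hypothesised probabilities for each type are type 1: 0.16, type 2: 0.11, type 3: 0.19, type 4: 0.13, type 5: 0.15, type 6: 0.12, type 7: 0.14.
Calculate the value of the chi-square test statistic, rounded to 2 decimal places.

12.21

Expected counts E_i = n·p_i: 101×0.16 = 16.16, 101×0.11 = 11.11, 101×0.19 = 19.19, 101×0.13 = 13.13, 101×0.15 = 15.15, 101×0.12 = 12.12, 101×0.14 = 14.14.
type 1: (13 − 16.16)²/16.16 = 9.9856/16.16 = 0.618
type 2: (14 − 11.11)²/11.11 = 8.3521/11.11 = 0.752
type 3: (18 − 19.19)²/19.19 = 1.4161/19.19 = 0.074
type 4: (18 − 13.13)²/13.13 = 23.7169/13.13 = 1.806
type 5: (6 − 15.15)²/15.15 = 83.7225/15.15 = 5.526
type 6: (11 − 12.12)²/12.12 = 1.2544/12.12 = 0.103
type 7: (21 − 14.14)²/14.14 = 47.0596/14.14 = 3.328
Sum = 12.21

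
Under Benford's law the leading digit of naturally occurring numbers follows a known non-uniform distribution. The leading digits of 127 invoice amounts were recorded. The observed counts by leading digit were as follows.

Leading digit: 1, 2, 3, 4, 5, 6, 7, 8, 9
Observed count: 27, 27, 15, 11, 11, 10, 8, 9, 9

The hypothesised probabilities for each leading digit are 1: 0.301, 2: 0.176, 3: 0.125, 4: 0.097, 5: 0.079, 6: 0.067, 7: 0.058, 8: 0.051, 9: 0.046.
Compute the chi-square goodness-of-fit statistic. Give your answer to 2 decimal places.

Expected counts E_i = n·p_i: 127×0.301 = 38.227, 127×0.176 = 22.352, 127×0.125 = 15.875, 127×0.097 = 12.319, 127×0.079 = 10.033, 127×0.067 = 8.509, 127×0.058 = 7.366, 127×0.051 = 6.477, 127×0.046 = 5.842.
χ² = (27−38.227)²/38.227 + (27−22.352)²/22.352 + (15−15.875)²/15.875 + (11−12.319)²/12.319 + (11−10.033)²/10.033 + (10−8.509)²/8.509 + (8−7.366)²/7.366 + (9−6.477)²/6.477 + (9−5.842)²/5.842
   = 3.297 + 0.967 + 0.048 + 0.141 + 0.093 + 0.261 + 0.055 + 0.983 + 1.707
Sum = 7.55

7.55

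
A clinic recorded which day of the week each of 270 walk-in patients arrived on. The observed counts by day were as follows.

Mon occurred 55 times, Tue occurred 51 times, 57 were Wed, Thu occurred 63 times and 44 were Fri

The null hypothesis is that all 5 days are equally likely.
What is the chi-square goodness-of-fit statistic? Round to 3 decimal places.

3.704

Under H₀ each category has probability 1/5, so each expected count is 270/5 = 54.
χ² = (55−54)²/54 + (51−54)²/54 + (57−54)²/54 + (63−54)²/54 + (44−54)²/54
   = 0.0185 + 0.1667 + 0.1667 + 1.5000 + 1.8519
Sum = 3.704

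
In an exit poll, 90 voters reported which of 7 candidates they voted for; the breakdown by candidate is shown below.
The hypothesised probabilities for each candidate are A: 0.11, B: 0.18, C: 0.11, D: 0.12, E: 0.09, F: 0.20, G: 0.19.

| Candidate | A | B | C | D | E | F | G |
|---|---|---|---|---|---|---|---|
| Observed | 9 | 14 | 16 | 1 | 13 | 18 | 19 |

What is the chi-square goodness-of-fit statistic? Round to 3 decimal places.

16.207

Expected counts E_i = n·p_i: 90×0.11 = 9.9, 90×0.18 = 16.2, 90×0.11 = 9.9, 90×0.12 = 10.8, 90×0.09 = 8.1, 90×0.20 = 18, 90×0.19 = 17.1.
cat         O        E   (O−E)²/E
A           9      9.9     0.0818
B          14     16.2     0.2988
C          16      9.9     3.7586
D           1     10.8     8.8926
E          13      8.1     2.9642
F          18       18     0.0000
G          19     17.1     0.2111
Sum = 16.207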